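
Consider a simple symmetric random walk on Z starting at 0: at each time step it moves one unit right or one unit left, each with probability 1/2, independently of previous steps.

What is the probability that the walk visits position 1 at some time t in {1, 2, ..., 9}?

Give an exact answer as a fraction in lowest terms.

Count via complement. Let g(t,s) = #length-t paths at position s with S_1..S_t all ≠ 1.
g(t,s) = g(t-1,s-1) + g(t-1,s+1) for s ≠ 1; g(t,1) = 0.
t=0: g(0,0)=1
t=1: g(1,-1)=1
t=2: g(2,-2)=1 g(2,0)=1
t=3: g(3,-3)=1 g(3,-1)=2
t=4: g(4,-4)=1 g(4,-2)=3 g(4,0)=2
t=5: g(5,-5)=1 g(5,-3)=4 g(5,-1)=5
t=6: g(6,-6)=1 g(6,-4)=5 g(6,-2)=9 g(6,0)=5
t=7: g(7,-7)=1 g(7,-5)=6 g(7,-3)=14 g(7,-1)=14
t=8: g(8,-8)=1 g(8,-6)=7 g(8,-4)=20 g(8,-2)=28 g(8,0)=14
t=9: g(9,-9)=1 g(9,-7)=8 g(9,-5)=27 g(9,-3)=48 g(9,-1)=42
Paths never hitting 1: Σ_s g(9,s) = 126
Paths hitting 1: 2^9 - 126 = 386
P = 386/512 = 193/256

Answer: 193/256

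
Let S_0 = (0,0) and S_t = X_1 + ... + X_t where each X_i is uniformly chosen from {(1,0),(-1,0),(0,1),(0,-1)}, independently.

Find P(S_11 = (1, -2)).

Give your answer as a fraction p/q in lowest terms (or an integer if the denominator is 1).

Answer: 38115/1048576

Derivation:
Let h be the number of horizontal steps (so 11-h are vertical). To end at (1,-2) need (h+1)/2 right-steps and ((11-h)-2)/2 up-steps.
Sum over h with 1 ≤ h ≤ 9, h ≡ 1 (mod 2), 11-h ≡ 0 (mod 2):
h=1: C(11,1)·C(1,1)·C(10,4) = 11·1·210 = 2310
h=3: C(11,3)·C(3,2)·C(8,3) = 165·3·56 = 27720
h=5: C(11,5)·C(5,3)·C(6,2) = 462·10·15 = 69300
h=7: C(11,7)·C(7,4)·C(4,1) = 330·35·4 = 46200
h=9: C(11,9)·C(9,5)·C(2,0) = 55·126·1 = 6930
Total favorable: 152460
Total paths: 4^11 = 4194304
P = 152460/4194304 = 38115/1048576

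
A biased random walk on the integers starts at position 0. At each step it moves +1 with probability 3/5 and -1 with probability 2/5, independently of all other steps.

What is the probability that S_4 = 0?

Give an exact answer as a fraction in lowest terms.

To be at 0 after 4 steps: need exactly 2 steps of +1 and 2 of -1.
Number of such sequences: C(4,2) = 6
Each has probability (3/5)^2 · (2/5)^2 = 36/625
P = 6 · 36/625 = 216/625

Answer: 216/625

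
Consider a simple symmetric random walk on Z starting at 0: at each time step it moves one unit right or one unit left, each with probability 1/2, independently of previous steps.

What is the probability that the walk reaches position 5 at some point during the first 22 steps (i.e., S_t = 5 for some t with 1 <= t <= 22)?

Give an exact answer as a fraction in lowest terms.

Count via complement. Let g(t,s) = #length-t paths at position s with S_1..S_t all ≠ 5.
g(t,s) = g(t-1,s-1) + g(t-1,s+1) for s ≠ 5; g(t,5) = 0.
t=0: g(0,0)=1
t=1: g(1,-1)=1 g(1,1)=1
t=2: g(2,-2)=1 g(2,0)=2 g(2,2)=1
t=3: g(3,-3)=1 g(3,-1)=3 g(3,1)=3 g(3,3)=1
t=4: g(4,-4)=1 g(4,-2)=4 g(4,0)=6 g(4,2)=4 g(4,4)=1
t=5: g(5,-5)=1 g(5,-3)=5 g(5,-1)=10 g(5,1)=10 g(5,3)=5
t=6: g(6,-6)=1 g(6,-4)=6 g(6,-2)=15 g(6,0)=20 g(6,2)=15 g(6,4)=5
t=7: g(7,-7)=1 g(7,-5)=7 g(7,-3)=21 g(7,-1)=35 g(7,1)=35 g(7,3)=20
t=8: g(8,-8)=1 g(8,-6)=8 g(8,-4)=28 g(8,-2)=56 g(8,0)=70 g(8,2)=55 g(8,4)=20
t=9: g(9,-9)=1 g(9,-7)=9 g(9,-5)=36 g(9,-3)=84 g(9,-1)=126 g(9,1)=125 g(9,3)=75
t=10: g(10,-10)=1 g(10,-8)=10 g(10,-6)=45 g(10,-4)=120 g(10,-2)=210 g(10,0)=251 g(10,2)=200 g(10,4)=75
t=11: g(11,-11)=1 g(11,-9)=11 g(11,-7)=55 g(11,-5)=165 g(11,-3)=330 g(11,-1)=461 g(11,1)=451 g(11,3)=275
t=12: g(12,-12)=1 g(12,-10)=12 g(12,-8)=66 g(12,-6)=220 g(12,-4)=495 g(12,-2)=791 g(12,0)=912 g(12,2)=726 g(12,4)=275
t=13: g(13,-13)=1 g(13,-11)=13 g(13,-9)=78 g(13,-7)=286 g(13,-5)=715 g(13,-3)=1286 g(13,-1)=1703 g(13,1)=1638 g(13,3)=1001
t=14: g(14,-14)=1 g(14,-12)=14 g(14,-10)=91 g(14,-8)=364 g(14,-6)=1001 g(14,-4)=2001 g(14,-2)=2989 g(14,0)=3341 g(14,2)=2639 g(14,4)=1001
t=15: g(15,-15)=1 g(15,-13)=15 g(15,-11)=105 g(15,-9)=455 g(15,-7)=1365 g(15,-5)=3002 g(15,-3)=4990 g(15,-1)=6330 g(15,1)=5980 g(15,3)=3640
t=16: g(16,-16)=1 g(16,-14)=16 g(16,-12)=120 g(16,-10)=560 g(16,-8)=1820 g(16,-6)=4367 g(16,-4)=7992 g(16,-2)=11320 g(16,0)=12310 g(16,2)=9620 g(16,4)=3640
t=17: g(17,-17)=1 g(17,-15)=17 g(17,-13)=136 g(17,-11)=680 g(17,-9)=2380 g(17,-7)=6187 g(17,-5)=12359 g(17,-3)=19312 g(17,-1)=23630 g(17,1)=21930 g(17,3)=13260
t=18: g(18,-18)=1 g(18,-16)=18 g(18,-14)=153 g(18,-12)=816 g(18,-10)=3060 g(18,-8)=8567 g(18,-6)=18546 g(18,-4)=31671 g(18,-2)=42942 g(18,0)=45560 g(18,2)=35190 g(18,4)=13260
t=19: g(19,-19)=1 g(19,-17)=19 g(19,-15)=171 g(19,-13)=969 g(19,-11)=3876 g(19,-9)=11627 g(19,-7)=27113 g(19,-5)=50217 g(19,-3)=74613 g(19,-1)=88502 g(19,1)=80750 g(19,3)=48450
t=20: g(20,-20)=1 g(20,-18)=20 g(20,-16)=190 g(20,-14)=1140 g(20,-12)=4845 g(20,-10)=15503 g(20,-8)=38740 g(20,-6)=77330 g(20,-4)=124830 g(20,-2)=163115 g(20,0)=169252 g(20,2)=129200 g(20,4)=48450
t=21: g(21,-21)=1 g(21,-19)=21 g(21,-17)=210 g(21,-15)=1330 g(21,-13)=5985 g(21,-11)=20348 g(21,-9)=54243 g(21,-7)=116070 g(21,-5)=202160 g(21,-3)=287945 g(21,-1)=332367 g(21,1)=298452 g(21,3)=177650
t=22: g(22,-22)=1 g(22,-20)=22 g(22,-18)=231 g(22,-16)=1540 g(22,-14)=7315 g(22,-12)=26333 g(22,-10)=74591 g(22,-8)=170313 g(22,-6)=318230 g(22,-4)=490105 g(22,-2)=620312 g(22,0)=630819 g(22,2)=476102 g(22,4)=177650
Paths never hitting 5: Σ_s g(22,s) = 2993564
Paths hitting 5: 2^22 - 2993564 = 1200740
P = 1200740/4194304 = 300185/1048576

Answer: 300185/1048576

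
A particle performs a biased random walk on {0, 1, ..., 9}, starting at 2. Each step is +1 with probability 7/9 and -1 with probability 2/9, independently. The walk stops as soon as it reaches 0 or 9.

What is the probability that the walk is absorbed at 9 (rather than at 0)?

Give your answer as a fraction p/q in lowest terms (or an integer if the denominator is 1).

Biased walk: p = 7/9, q = 2/9, r = q/p = 2/7
Gambler's ruin: P(hit 9 before 0 | start at 2) = (1 - r^a)/(1 - r^N)
r^2 = 4/49; r^9 = 512/40353607
P = (1 - 4/49) / (1 - 512/40353607) = 45/49 / 40353095/40353607 = 7411887/8070619

Answer: 7411887/8070619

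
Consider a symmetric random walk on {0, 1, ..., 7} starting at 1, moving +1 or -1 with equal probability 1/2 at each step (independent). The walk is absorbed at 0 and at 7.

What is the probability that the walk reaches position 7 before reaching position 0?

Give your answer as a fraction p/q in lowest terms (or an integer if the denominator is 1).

Symmetric walk (p = 1/2): the harmonic-function argument gives P(hit 7 before 0 | start at 1) = a/N.
P = 1/7 = 1/7

Answer: 1/7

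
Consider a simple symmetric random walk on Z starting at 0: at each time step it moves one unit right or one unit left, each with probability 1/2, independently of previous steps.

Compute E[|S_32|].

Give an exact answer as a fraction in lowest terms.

Answer: 300540195/67108864

Derivation:
S_32 takes values m ≡ 0 (mod 2) with |m| ≤ 32; P(S_32=m) = C(32,(32+m)/2)/2^32.
Total paths: 2^32 = 4294967296
Distribution: P(S=-32)=1/4294967296, P(S=-30)=32/4294967296, P(S=-28)=496/4294967296, P(S=-26)=4960/4294967296, P(S=-24)=35960/4294967296, P(S=-22)=201376/4294967296, P(S=-20)=906192/4294967296, P(S=-18)=3365856/4294967296, P(S=-16)=10518300/4294967296, P(S=-14)=28048800/4294967296, P(S=-12)=64512240/4294967296, P(S=-10)=129024480/4294967296, P(S=-8)=225792840/4294967296, P(S=-6)=347373600/4294967296, P(S=-4)=471435600/4294967296, P(S=-2)=565722720/4294967296, P(S=0)=601080390/4294967296, P(S=2)=565722720/4294967296, P(S=4)=471435600/4294967296, P(S=6)=347373600/4294967296, P(S=8)=225792840/4294967296, P(S=10)=129024480/4294967296, P(S=12)=64512240/4294967296, P(S=14)=28048800/4294967296, P(S=16)=10518300/4294967296, P(S=18)=3365856/4294967296, P(S=20)=906192/4294967296, P(S=22)=201376/4294967296, P(S=24)=35960/4294967296, P(S=26)=4960/4294967296, P(S=28)=496/4294967296, P(S=30)=32/4294967296, P(S=32)=1/4294967296
E[|S_32|] = Σ_m |m|·P(S_32=m) = 19234572480/4294967296 = 300540195/67108864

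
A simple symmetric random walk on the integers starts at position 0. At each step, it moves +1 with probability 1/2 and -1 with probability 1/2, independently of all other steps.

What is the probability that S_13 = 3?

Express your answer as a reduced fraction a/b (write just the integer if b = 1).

Answer: 1287/8192

Derivation:
To reach position 3 after 13 steps: need 8 steps of +1 and 5 of -1.
Favorable paths: C(13,8) = 1287
Total paths: 2^13 = 8192
P = 1287/8192 = 1287/8192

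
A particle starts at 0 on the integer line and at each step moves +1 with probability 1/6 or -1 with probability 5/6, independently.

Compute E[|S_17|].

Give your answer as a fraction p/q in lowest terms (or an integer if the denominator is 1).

S_17 takes values m ≡ 1 (mod 2) with |m| ≤ 17; P(S_17=m) = C(17,(17+m)/2) · (1/6)^((17+m)/2) · (5/6)^((17-m)/2).
Distribution: P(S=-17)=762939453125/16926659444736, P(S=-15)=2593994140625/16926659444736, P(S=-13)=518798828125/2115832430592, P(S=-11)=518798828125/2115832430592, P(S=-9)=726318359375/4231664861184, P(S=-7)=377685546875/4231664861184, P(S=-5)=75537109375/2115832430592, P(S=-3)=23740234375/2115832430592, P(S=-1)=23740234375/8463329722368, P(S=1)=4748046875/8463329722368, P(S=3)=189921875/2115832430592, P(S=5)=24171875/2115832430592, P(S=7)=4834375/4231664861184, P(S=9)=371875/4231664861184, P(S=11)=10625/2115832430592, P(S=13)=425/2115832430592, P(S=15)=85/16926659444736, P(S=17)=1/16926659444736
E[|S_17|] = Σ_m |m|·P(S_17=m) = 5329605982097/470184984576

Answer: 5329605982097/470184984576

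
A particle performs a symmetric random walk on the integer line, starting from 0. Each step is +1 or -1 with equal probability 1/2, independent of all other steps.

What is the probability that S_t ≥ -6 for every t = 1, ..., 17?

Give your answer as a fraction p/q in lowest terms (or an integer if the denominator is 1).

Answer: 14807/16384

Derivation:
Let f(t,s) = #length-t paths at position s with S_1..S_t all ≥ -6.
f(t,s) = f(t-1,s-1) + f(t-1,s+1) for s ≥ -6; f(t,s) = 0 for s < -6.
t=0: f(0,0)=1
t=1: f(1,-1)=1 f(1,1)=1
t=2: f(2,-2)=1 f(2,0)=2 f(2,2)=1
t=3: f(3,-3)=1 f(3,-1)=3 f(3,1)=3 f(3,3)=1
t=4: f(4,-4)=1 f(4,-2)=4 f(4,0)=6 f(4,2)=4 f(4,4)=1
t=5: f(5,-5)=1 f(5,-3)=5 f(5,-1)=10 f(5,1)=10 f(5,3)=5 f(5,5)=1
t=6: f(6,-6)=1 f(6,-4)=6 f(6,-2)=15 f(6,0)=20 f(6,2)=15 f(6,4)=6 f(6,6)=1
t=7: f(7,-5)=7 f(7,-3)=21 f(7,-1)=35 f(7,1)=35 f(7,3)=21 f(7,5)=7 f(7,7)=1
t=8: f(8,-6)=7 f(8,-4)=28 f(8,-2)=56 f(8,0)=70 f(8,2)=56 f(8,4)=28 f(8,6)=8 f(8,8)=1
t=9: f(9,-5)=35 f(9,-3)=84 f(9,-1)=126 f(9,1)=126 f(9,3)=84 f(9,5)=36 f(9,7)=9 f(9,9)=1
t=10: f(10,-6)=35 f(10,-4)=119 f(10,-2)=210 f(10,0)=252 f(10,2)=210 f(10,4)=120 f(10,6)=45 f(10,8)=10 f(10,10)=1
t=11: f(11,-5)=154 f(11,-3)=329 f(11,-1)=462 f(11,1)=462 f(11,3)=330 f(11,5)=165 f(11,7)=55 f(11,9)=11 f(11,11)=1
t=12: f(12,-6)=154 f(12,-4)=483 f(12,-2)=791 f(12,0)=924 f(12,2)=792 f(12,4)=495 f(12,6)=220 f(12,8)=66 f(12,10)=12 f(12,12)=1
t=13: f(13,-5)=637 f(13,-3)=1274 f(13,-1)=1715 f(13,1)=1716 f(13,3)=1287 f(13,5)=715 f(13,7)=286 f(13,9)=78 f(13,11)=13 f(13,13)=1
t=14: f(14,-6)=637 f(14,-4)=1911 f(14,-2)=2989 f(14,0)=3431 f(14,2)=3003 f(14,4)=2002 f(14,6)=1001 f(14,8)=364 f(14,10)=91 f(14,12)=14 f(14,14)=1
t=15: f(15,-5)=2548 f(15,-3)=4900 f(15,-1)=6420 f(15,1)=6434 f(15,3)=5005 f(15,5)=3003 f(15,7)=1365 f(15,9)=455 f(15,11)=105 f(15,13)=15 f(15,15)=1
t=16: f(16,-6)=2548 f(16,-4)=7448 f(16,-2)=11320 f(16,0)=12854 f(16,2)=11439 f(16,4)=8008 f(16,6)=4368 f(16,8)=1820 f(16,10)=560 f(16,12)=120 f(16,14)=16 f(16,16)=1
t=17: f(17,-5)=9996 f(17,-3)=18768 f(17,-1)=24174 f(17,1)=24293 f(17,3)=19447 f(17,5)=12376 f(17,7)=6188 f(17,9)=2380 f(17,11)=680 f(17,13)=136 f(17,15)=17 f(17,17)=1
Σ_s f(17,s) = 118456
P = 118456/131072 = 14807/16384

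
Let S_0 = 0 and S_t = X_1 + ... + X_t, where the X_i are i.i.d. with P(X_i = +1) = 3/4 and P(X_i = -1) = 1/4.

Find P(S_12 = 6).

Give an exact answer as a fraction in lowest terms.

Answer: 1082565/4194304

Derivation:
To reach position 6 after 12 steps: need 9 steps of +1 and 3 steps of -1.
Number of such sequences: C(12,9) = 220
Each has probability (3/4)^9 · (1/4)^3 = 19683/16777216
P = 220 · 19683/16777216 = 1082565/4194304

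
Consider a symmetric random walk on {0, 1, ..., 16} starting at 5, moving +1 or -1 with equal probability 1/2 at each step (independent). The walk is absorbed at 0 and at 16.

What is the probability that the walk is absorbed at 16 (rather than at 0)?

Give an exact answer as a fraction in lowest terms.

Symmetric walk (p = 1/2): the harmonic-function argument gives P(hit 16 before 0 | start at 5) = a/N.
P = 5/16 = 5/16

Answer: 5/16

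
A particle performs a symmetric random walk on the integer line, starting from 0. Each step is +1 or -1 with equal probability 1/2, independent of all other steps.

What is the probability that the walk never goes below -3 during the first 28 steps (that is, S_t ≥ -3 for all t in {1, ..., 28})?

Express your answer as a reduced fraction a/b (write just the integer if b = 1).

Answer: 145422675/268435456

Derivation:
Let f(t,s) = #length-t paths at position s with S_1..S_t all ≥ -3.
f(t,s) = f(t-1,s-1) + f(t-1,s+1) for s ≥ -3; f(t,s) = 0 for s < -3.
t=0: f(0,0)=1
t=1: f(1,-1)=1 f(1,1)=1
t=2: f(2,-2)=1 f(2,0)=2 f(2,2)=1
t=3: f(3,-3)=1 f(3,-1)=3 f(3,1)=3 f(3,3)=1
t=4: f(4,-2)=4 f(4,0)=6 f(4,2)=4 f(4,4)=1
t=5: f(5,-3)=4 f(5,-1)=10 f(5,1)=10 f(5,3)=5 f(5,5)=1
t=6: f(6,-2)=14 f(6,0)=20 f(6,2)=15 f(6,4)=6 f(6,6)=1
t=7: f(7,-3)=14 f(7,-1)=34 f(7,1)=35 f(7,3)=21 f(7,5)=7 f(7,7)=1
t=8: f(8,-2)=48 f(8,0)=69 f(8,2)=56 f(8,4)=28 f(8,6)=8 f(8,8)=1
t=9: f(9,-3)=48 f(9,-1)=117 f(9,1)=125 f(9,3)=84 f(9,5)=36 f(9,7)=9 f(9,9)=1
t=10: f(10,-2)=165 f(10,0)=242 f(10,2)=209 f(10,4)=120 f(10,6)=45 f(10,8)=10 f(10,10)=1
t=11: f(11,-3)=165 f(11,-1)=407 f(11,1)=451 f(11,3)=329 f(11,5)=165 f(11,7)=55 f(11,9)=11 f(11,11)=1
t=12: f(12,-2)=572 f(12,0)=858 f(12,2)=780 f(12,4)=494 f(12,6)=220 f(12,8)=66 f(12,10)=12 f(12,12)=1
t=13: f(13,-3)=572 f(13,-1)=1430 f(13,1)=1638 f(13,3)=1274 f(13,5)=714 f(13,7)=286 f(13,9)=78 f(13,11)=13 f(13,13)=1
t=14: f(14,-2)=2002 f(14,0)=3068 f(14,2)=2912 f(14,4)=1988 f(14,6)=1000 f(14,8)=364 f(14,10)=91 f(14,12)=14 f(14,14)=1
t=15: f(15,-3)=2002 f(15,-1)=5070 f(15,1)=5980 f(15,3)=4900 f(15,5)=2988 f(15,7)=1364 f(15,9)=455 f(15,11)=105 f(15,13)=15 f(15,15)=1
t=16: f(16,-2)=7072 f(16,0)=11050 f(16,2)=10880 f(16,4)=7888 f(16,6)=4352 f(16,8)=1819 f(16,10)=560 f(16,12)=120 f(16,14)=16 f(16,16)=1
t=17: f(17,-3)=7072 f(17,-1)=18122 f(17,1)=21930 f(17,3)=18768 f(17,5)=12240 f(17,7)=6171 f(17,9)=2379 f(17,11)=680 f(17,13)=136 f(17,15)=17 f(17,17)=1
t=18: f(18,-2)=25194 f(18,0)=40052 f(18,2)=40698 f(18,4)=31008 f(18,6)=18411 f(18,8)=8550 f(18,10)=3059 f(18,12)=816 f(18,14)=153 f(18,16)=18 f(18,18)=1
t=19: f(19,-3)=25194 f(19,-1)=65246 f(19,1)=80750 f(19,3)=71706 f(19,5)=49419 f(19,7)=26961 f(19,9)=11609 f(19,11)=3875 f(19,13)=969 f(19,15)=171 f(19,17)=19 f(19,19)=1
t=20: f(20,-2)=90440 f(20,0)=145996 f(20,2)=152456 f(20,4)=121125 f(20,6)=76380 f(20,8)=38570 f(20,10)=15484 f(20,12)=4844 f(20,14)=1140 f(20,16)=190 f(20,18)=20 f(20,20)=1
t=21: f(21,-3)=90440 f(21,-1)=236436 f(21,1)=298452 f(21,3)=273581 f(21,5)=197505 f(21,7)=114950 f(21,9)=54054 f(21,11)=20328 f(21,13)=5984 f(21,15)=1330 f(21,17)=210 f(21,19)=21 f(21,21)=1
t=22: f(22,-2)=326876 f(22,0)=534888 f(22,2)=572033 f(22,4)=471086 f(22,6)=312455 f(22,8)=169004 f(22,10)=74382 f(22,12)=26312 f(22,14)=7314 f(22,16)=1540 f(22,18)=231 f(22,20)=22 f(22,22)=1
t=23: f(23,-3)=326876 f(23,-1)=861764 f(23,1)=1106921 f(23,3)=1043119 f(23,5)=783541 f(23,7)=481459 f(23,9)=243386 f(23,11)=100694 f(23,13)=33626 f(23,15)=8854 f(23,17)=1771 f(23,19)=253 f(23,21)=23 f(23,23)=1
t=24: f(24,-2)=1188640 f(24,0)=1968685 f(24,2)=2150040 f(24,4)=1826660 f(24,6)=1265000 f(24,8)=724845 f(24,10)=344080 f(24,12)=134320 f(24,14)=42480 f(24,16)=10625 f(24,18)=2024 f(24,20)=276 f(24,22)=24 f(24,24)=1
t=25: f(25,-3)=1188640 f(25,-1)=3157325 f(25,1)=4118725 f(25,3)=3976700 f(25,5)=3091660 f(25,7)=1989845 f(25,9)=1068925 f(25,11)=478400 f(25,13)=176800 f(25,15)=53105 f(25,17)=12649 f(25,19)=2300 f(25,21)=300 f(25,23)=25 f(25,25)=1
t=26: f(26,-2)=4345965 f(26,0)=7276050 f(26,2)=8095425 f(26,4)=7068360 f(26,6)=5081505 f(26,8)=3058770 f(26,10)=1547325 f(26,12)=655200 f(26,14)=229905 f(26,16)=65754 f(26,18)=14949 f(26,20)=2600 f(26,22)=325 f(26,24)=26 f(26,26)=1
t=27: f(27,-3)=4345965 f(27,-1)=11622015 f(27,1)=15371475 f(27,3)=15163785 f(27,5)=12149865 f(27,7)=8140275 f(27,9)=4606095 f(27,11)=2202525 f(27,13)=885105 f(27,15)=295659 f(27,17)=80703 f(27,19)=17549 f(27,21)=2925 f(27,23)=351 f(27,25)=27 f(27,27)=1
t=28: f(28,-2)=15967980 f(28,0)=26993490 f(28,2)=30535260 f(28,4)=27313650 f(28,6)=20290140 f(28,8)=12746370 f(28,10)=6808620 f(28,12)=3087630 f(28,14)=1180764 f(28,16)=376362 f(28,18)=98252 f(28,20)=20474 f(28,22)=3276 f(28,24)=378 f(28,26)=28 f(28,28)=1
Σ_s f(28,s) = 145422675
P = 145422675/268435456 = 145422675/268435456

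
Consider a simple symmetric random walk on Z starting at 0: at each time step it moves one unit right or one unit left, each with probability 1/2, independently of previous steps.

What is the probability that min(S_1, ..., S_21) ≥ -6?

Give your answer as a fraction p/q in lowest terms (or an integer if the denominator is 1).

Answer: 227069/262144

Derivation:
Let f(t,s) = #length-t paths at position s with S_1..S_t all ≥ -6.
f(t,s) = f(t-1,s-1) + f(t-1,s+1) for s ≥ -6; f(t,s) = 0 for s < -6.
t=0: f(0,0)=1
t=1: f(1,-1)=1 f(1,1)=1
t=2: f(2,-2)=1 f(2,0)=2 f(2,2)=1
t=3: f(3,-3)=1 f(3,-1)=3 f(3,1)=3 f(3,3)=1
t=4: f(4,-4)=1 f(4,-2)=4 f(4,0)=6 f(4,2)=4 f(4,4)=1
t=5: f(5,-5)=1 f(5,-3)=5 f(5,-1)=10 f(5,1)=10 f(5,3)=5 f(5,5)=1
t=6: f(6,-6)=1 f(6,-4)=6 f(6,-2)=15 f(6,0)=20 f(6,2)=15 f(6,4)=6 f(6,6)=1
t=7: f(7,-5)=7 f(7,-3)=21 f(7,-1)=35 f(7,1)=35 f(7,3)=21 f(7,5)=7 f(7,7)=1
t=8: f(8,-6)=7 f(8,-4)=28 f(8,-2)=56 f(8,0)=70 f(8,2)=56 f(8,4)=28 f(8,6)=8 f(8,8)=1
t=9: f(9,-5)=35 f(9,-3)=84 f(9,-1)=126 f(9,1)=126 f(9,3)=84 f(9,5)=36 f(9,7)=9 f(9,9)=1
t=10: f(10,-6)=35 f(10,-4)=119 f(10,-2)=210 f(10,0)=252 f(10,2)=210 f(10,4)=120 f(10,6)=45 f(10,8)=10 f(10,10)=1
t=11: f(11,-5)=154 f(11,-3)=329 f(11,-1)=462 f(11,1)=462 f(11,3)=330 f(11,5)=165 f(11,7)=55 f(11,9)=11 f(11,11)=1
t=12: f(12,-6)=154 f(12,-4)=483 f(12,-2)=791 f(12,0)=924 f(12,2)=792 f(12,4)=495 f(12,6)=220 f(12,8)=66 f(12,10)=12 f(12,12)=1
t=13: f(13,-5)=637 f(13,-3)=1274 f(13,-1)=1715 f(13,1)=1716 f(13,3)=1287 f(13,5)=715 f(13,7)=286 f(13,9)=78 f(13,11)=13 f(13,13)=1
t=14: f(14,-6)=637 f(14,-4)=1911 f(14,-2)=2989 f(14,0)=3431 f(14,2)=3003 f(14,4)=2002 f(14,6)=1001 f(14,8)=364 f(14,10)=91 f(14,12)=14 f(14,14)=1
t=15: f(15,-5)=2548 f(15,-3)=4900 f(15,-1)=6420 f(15,1)=6434 f(15,3)=5005 f(15,5)=3003 f(15,7)=1365 f(15,9)=455 f(15,11)=105 f(15,13)=15 f(15,15)=1
t=16: f(16,-6)=2548 f(16,-4)=7448 f(16,-2)=11320 f(16,0)=12854 f(16,2)=11439 f(16,4)=8008 f(16,6)=4368 f(16,8)=1820 f(16,10)=560 f(16,12)=120 f(16,14)=16 f(16,16)=1
t=17: f(17,-5)=9996 f(17,-3)=18768 f(17,-1)=24174 f(17,1)=24293 f(17,3)=19447 f(17,5)=12376 f(17,7)=6188 f(17,9)=2380 f(17,11)=680 f(17,13)=136 f(17,15)=17 f(17,17)=1
t=18: f(18,-6)=9996 f(18,-4)=28764 f(18,-2)=42942 f(18,0)=48467 f(18,2)=43740 f(18,4)=31823 f(18,6)=18564 f(18,8)=8568 f(18,10)=3060 f(18,12)=816 f(18,14)=153 f(18,16)=18 f(18,18)=1
t=19: f(19,-5)=38760 f(19,-3)=71706 f(19,-1)=91409 f(19,1)=92207 f(19,3)=75563 f(19,5)=50387 f(19,7)=27132 f(19,9)=11628 f(19,11)=3876 f(19,13)=969 f(19,15)=171 f(19,17)=19 f(19,19)=1
t=20: f(20,-6)=38760 f(20,-4)=110466 f(20,-2)=163115 f(20,0)=183616 f(20,2)=167770 f(20,4)=125950 f(20,6)=77519 f(20,8)=38760 f(20,10)=15504 f(20,12)=4845 f(20,14)=1140 f(20,16)=190 f(20,18)=20 f(20,20)=1
t=21: f(21,-5)=149226 f(21,-3)=273581 f(21,-1)=346731 f(21,1)=351386 f(21,3)=293720 f(21,5)=203469 f(21,7)=116279 f(21,9)=54264 f(21,11)=20349 f(21,13)=5985 f(21,15)=1330 f(21,17)=210 f(21,19)=21 f(21,21)=1
Σ_s f(21,s) = 1816552
P = 1816552/2097152 = 227069/262144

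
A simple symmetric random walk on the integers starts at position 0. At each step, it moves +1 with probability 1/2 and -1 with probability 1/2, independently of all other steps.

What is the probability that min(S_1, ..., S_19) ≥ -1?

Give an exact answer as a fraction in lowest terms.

Let f(t,s) = #length-t paths at position s with S_1..S_t all ≥ -1.
f(t,s) = f(t-1,s-1) + f(t-1,s+1) for s ≥ -1; f(t,s) = 0 for s < -1.
t=0: f(0,0)=1
t=1: f(1,-1)=1 f(1,1)=1
t=2: f(2,0)=2 f(2,2)=1
t=3: f(3,-1)=2 f(3,1)=3 f(3,3)=1
t=4: f(4,0)=5 f(4,2)=4 f(4,4)=1
t=5: f(5,-1)=5 f(5,1)=9 f(5,3)=5 f(5,5)=1
t=6: f(6,0)=14 f(6,2)=14 f(6,4)=6 f(6,6)=1
t=7: f(7,-1)=14 f(7,1)=28 f(7,3)=20 f(7,5)=7 f(7,7)=1
t=8: f(8,0)=42 f(8,2)=48 f(8,4)=27 f(8,6)=8 f(8,8)=1
t=9: f(9,-1)=42 f(9,1)=90 f(9,3)=75 f(9,5)=35 f(9,7)=9 f(9,9)=1
t=10: f(10,0)=132 f(10,2)=165 f(10,4)=110 f(10,6)=44 f(10,8)=10 f(10,10)=1
t=11: f(11,-1)=132 f(11,1)=297 f(11,3)=275 f(11,5)=154 f(11,7)=54 f(11,9)=11 f(11,11)=1
t=12: f(12,0)=429 f(12,2)=572 f(12,4)=429 f(12,6)=208 f(12,8)=65 f(12,10)=12 f(12,12)=1
t=13: f(13,-1)=429 f(13,1)=1001 f(13,3)=1001 f(13,5)=637 f(13,7)=273 f(13,9)=77 f(13,11)=13 f(13,13)=1
t=14: f(14,0)=1430 f(14,2)=2002 f(14,4)=1638 f(14,6)=910 f(14,8)=350 f(14,10)=90 f(14,12)=14 f(14,14)=1
t=15: f(15,-1)=1430 f(15,1)=3432 f(15,3)=3640 f(15,5)=2548 f(15,7)=1260 f(15,9)=440 f(15,11)=104 f(15,13)=15 f(15,15)=1
t=16: f(16,0)=4862 f(16,2)=7072 f(16,4)=6188 f(16,6)=3808 f(16,8)=1700 f(16,10)=544 f(16,12)=119 f(16,14)=16 f(16,16)=1
t=17: f(17,-1)=4862 f(17,1)=11934 f(17,3)=13260 f(17,5)=9996 f(17,7)=5508 f(17,9)=2244 f(17,11)=663 f(17,13)=135 f(17,15)=17 f(17,17)=1
t=18: f(18,0)=16796 f(18,2)=25194 f(18,4)=23256 f(18,6)=15504 f(18,8)=7752 f(18,10)=2907 f(18,12)=798 f(18,14)=152 f(18,16)=18 f(18,18)=1
t=19: f(19,-1)=16796 f(19,1)=41990 f(19,3)=48450 f(19,5)=38760 f(19,7)=23256 f(19,9)=10659 f(19,11)=3705 f(19,13)=950 f(19,15)=170 f(19,17)=19 f(19,19)=1
Σ_s f(19,s) = 184756
P = 184756/524288 = 46189/131072

Answer: 46189/131072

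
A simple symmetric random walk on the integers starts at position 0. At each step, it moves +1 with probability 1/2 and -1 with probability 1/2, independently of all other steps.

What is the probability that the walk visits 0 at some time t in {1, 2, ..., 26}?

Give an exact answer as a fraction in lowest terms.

Count via complement. Let g(t,s) = #length-t paths at position s with S_1..S_t all ≠ 0.
g(t,s) = g(t-1,s-1) + g(t-1,s+1) for s ≠ 0; g(t,0) = 0.
t=0: g(0,0)=1
t=1: g(1,-1)=1 g(1,1)=1
t=2: g(2,-2)=1 g(2,2)=1
t=3: g(3,-3)=1 g(3,-1)=1 g(3,1)=1 g(3,3)=1
t=4: g(4,-4)=1 g(4,-2)=2 g(4,2)=2 g(4,4)=1
t=5: g(5,-5)=1 g(5,-3)=3 g(5,-1)=2 g(5,1)=2 g(5,3)=3 g(5,5)=1
t=6: g(6,-6)=1 g(6,-4)=4 g(6,-2)=5 g(6,2)=5 g(6,4)=4 g(6,6)=1
t=7: g(7,-7)=1 g(7,-5)=5 g(7,-3)=9 g(7,-1)=5 g(7,1)=5 g(7,3)=9 g(7,5)=5 g(7,7)=1
t=8: g(8,-8)=1 g(8,-6)=6 g(8,-4)=14 g(8,-2)=14 g(8,2)=14 g(8,4)=14 g(8,6)=6 g(8,8)=1
t=9: g(9,-9)=1 g(9,-7)=7 g(9,-5)=20 g(9,-3)=28 g(9,-1)=14 g(9,1)=14 g(9,3)=28 g(9,5)=20 g(9,7)=7 g(9,9)=1
t=10: g(10,-10)=1 g(10,-8)=8 g(10,-6)=27 g(10,-4)=48 g(10,-2)=42 g(10,2)=42 g(10,4)=48 g(10,6)=27 g(10,8)=8 g(10,10)=1
t=11: g(11,-11)=1 g(11,-9)=9 g(11,-7)=35 g(11,-5)=75 g(11,-3)=90 g(11,-1)=42 g(11,1)=42 g(11,3)=90 g(11,5)=75 g(11,7)=35 g(11,9)=9 g(11,11)=1
t=12: g(12,-12)=1 g(12,-10)=10 g(12,-8)=44 g(12,-6)=110 g(12,-4)=165 g(12,-2)=132 g(12,2)=132 g(12,4)=165 g(12,6)=110 g(12,8)=44 g(12,10)=10 g(12,12)=1
t=13: g(13,-13)=1 g(13,-11)=11 g(13,-9)=54 g(13,-7)=154 g(13,-5)=275 g(13,-3)=297 g(13,-1)=132 g(13,1)=132 g(13,3)=297 g(13,5)=275 g(13,7)=154 g(13,9)=54 g(13,11)=11 g(13,13)=1
t=14: g(14,-14)=1 g(14,-12)=12 g(14,-10)=65 g(14,-8)=208 g(14,-6)=429 g(14,-4)=572 g(14,-2)=429 g(14,2)=429 g(14,4)=572 g(14,6)=429 g(14,8)=208 g(14,10)=65 g(14,12)=12 g(14,14)=1
t=15: g(15,-15)=1 g(15,-13)=13 g(15,-11)=77 g(15,-9)=273 g(15,-7)=637 g(15,-5)=1001 g(15,-3)=1001 g(15,-1)=429 g(15,1)=429 g(15,3)=1001 g(15,5)=1001 g(15,7)=637 g(15,9)=273 g(15,11)=77 g(15,13)=13 g(15,15)=1
t=16: g(16,-16)=1 g(16,-14)=14 g(16,-12)=90 g(16,-10)=350 g(16,-8)=910 g(16,-6)=1638 g(16,-4)=2002 g(16,-2)=1430 g(16,2)=1430 g(16,4)=2002 g(16,6)=1638 g(16,8)=910 g(16,10)=350 g(16,12)=90 g(16,14)=14 g(16,16)=1
t=17: g(17,-17)=1 g(17,-15)=15 g(17,-13)=104 g(17,-11)=440 g(17,-9)=1260 g(17,-7)=2548 g(17,-5)=3640 g(17,-3)=3432 g(17,-1)=1430 g(17,1)=1430 g(17,3)=3432 g(17,5)=3640 g(17,7)=2548 g(17,9)=1260 g(17,11)=440 g(17,13)=104 g(17,15)=15 g(17,17)=1
t=18: g(18,-18)=1 g(18,-16)=16 g(18,-14)=119 g(18,-12)=544 g(18,-10)=1700 g(18,-8)=3808 g(18,-6)=6188 g(18,-4)=7072 g(18,-2)=4862 g(18,2)=4862 g(18,4)=7072 g(18,6)=6188 g(18,8)=3808 g(18,10)=1700 g(18,12)=544 g(18,14)=119 g(18,16)=16 g(18,18)=1
t=19: g(19,-19)=1 g(19,-17)=17 g(19,-15)=135 g(19,-13)=663 g(19,-11)=2244 g(19,-9)=5508 g(19,-7)=9996 g(19,-5)=13260 g(19,-3)=11934 g(19,-1)=4862 g(19,1)=4862 g(19,3)=11934 g(19,5)=13260 g(19,7)=9996 g(19,9)=5508 g(19,11)=2244 g(19,13)=663 g(19,15)=135 g(19,17)=17 g(19,19)=1
t=20: g(20,-20)=1 g(20,-18)=18 g(20,-16)=152 g(20,-14)=798 g(20,-12)=2907 g(20,-10)=7752 g(20,-8)=15504 g(20,-6)=23256 g(20,-4)=25194 g(20,-2)=16796 g(20,2)=16796 g(20,4)=25194 g(20,6)=23256 g(20,8)=15504 g(20,10)=7752 g(20,12)=2907 g(20,14)=798 g(20,16)=152 g(20,18)=18 g(20,20)=1
t=21: g(21,-21)=1 g(21,-19)=19 g(21,-17)=170 g(21,-15)=950 g(21,-13)=3705 g(21,-11)=10659 g(21,-9)=23256 g(21,-7)=38760 g(21,-5)=48450 g(21,-3)=41990 g(21,-1)=16796 g(21,1)=16796 g(21,3)=41990 g(21,5)=48450 g(21,7)=38760 g(21,9)=23256 g(21,11)=10659 g(21,13)=3705 g(21,15)=950 g(21,17)=170 g(21,19)=19 g(21,21)=1
t=22: g(22,-22)=1 g(22,-20)=20 g(22,-18)=189 g(22,-16)=1120 g(22,-14)=4655 g(22,-12)=14364 g(22,-10)=33915 g(22,-8)=62016 g(22,-6)=87210 g(22,-4)=90440 g(22,-2)=58786 g(22,2)=58786 g(22,4)=90440 g(22,6)=87210 g(22,8)=62016 g(22,10)=33915 g(22,12)=14364 g(22,14)=4655 g(22,16)=1120 g(22,18)=189 g(22,20)=20 g(22,22)=1
t=23: g(23,-23)=1 g(23,-21)=21 g(23,-19)=209 g(23,-17)=1309 g(23,-15)=5775 g(23,-13)=19019 g(23,-11)=48279 g(23,-9)=95931 g(23,-7)=149226 g(23,-5)=177650 g(23,-3)=149226 g(23,-1)=58786 g(23,1)=58786 g(23,3)=149226 g(23,5)=177650 g(23,7)=149226 g(23,9)=95931 g(23,11)=48279 g(23,13)=19019 g(23,15)=5775 g(23,17)=1309 g(23,19)=209 g(23,21)=21 g(23,23)=1
t=24: g(24,-24)=1 g(24,-22)=22 g(24,-20)=230 g(24,-18)=1518 g(24,-16)=7084 g(24,-14)=24794 g(24,-12)=67298 g(24,-10)=144210 g(24,-8)=245157 g(24,-6)=326876 g(24,-4)=326876 g(24,-2)=208012 g(24,2)=208012 g(24,4)=326876 g(24,6)=326876 g(24,8)=245157 g(24,10)=144210 g(24,12)=67298 g(24,14)=24794 g(24,16)=7084 g(24,18)=1518 g(24,20)=230 g(24,22)=22 g(24,24)=1
t=25: g(25,-25)=1 g(25,-23)=23 g(25,-21)=252 g(25,-19)=1748 g(25,-17)=8602 g(25,-15)=31878 g(25,-13)=92092 g(25,-11)=211508 g(25,-9)=389367 g(25,-7)=572033 g(25,-5)=653752 g(25,-3)=534888 g(25,-1)=208012 g(25,1)=208012 g(25,3)=534888 g(25,5)=653752 g(25,7)=572033 g(25,9)=389367 g(25,11)=211508 g(25,13)=92092 g(25,15)=31878 g(25,17)=8602 g(25,19)=1748 g(25,21)=252 g(25,23)=23 g(25,25)=1
t=26: g(26,-26)=1 g(26,-24)=24 g(26,-22)=275 g(26,-20)=2000 g(26,-18)=10350 g(26,-16)=40480 g(26,-14)=123970 g(26,-12)=303600 g(26,-10)=600875 g(26,-8)=961400 g(26,-6)=1225785 g(26,-4)=1188640 g(26,-2)=742900 g(26,2)=742900 g(26,4)=1188640 g(26,6)=1225785 g(26,8)=961400 g(26,10)=600875 g(26,12)=303600 g(26,14)=123970 g(26,16)=40480 g(26,18)=10350 g(26,20)=2000 g(26,22)=275 g(26,24)=24 g(26,26)=1
Paths never hitting 0: Σ_s g(26,s) = 10400600
Paths hitting 0: 2^26 - 10400600 = 56708264
P = 56708264/67108864 = 7088533/8388608

Answer: 7088533/8388608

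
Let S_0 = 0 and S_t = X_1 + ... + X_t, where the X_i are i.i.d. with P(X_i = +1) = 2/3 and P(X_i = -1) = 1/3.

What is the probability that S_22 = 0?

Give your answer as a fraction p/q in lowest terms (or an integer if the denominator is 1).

Answer: 481574912/10460353203

Derivation:
To be at 0 after 22 steps: need exactly 11 steps of +1 and 11 of -1.
Number of such sequences: C(22,11) = 705432
Each has probability (2/3)^11 · (1/3)^11 = 2048/31381059609
P = 705432 · 2048/31381059609 = 481574912/10460353203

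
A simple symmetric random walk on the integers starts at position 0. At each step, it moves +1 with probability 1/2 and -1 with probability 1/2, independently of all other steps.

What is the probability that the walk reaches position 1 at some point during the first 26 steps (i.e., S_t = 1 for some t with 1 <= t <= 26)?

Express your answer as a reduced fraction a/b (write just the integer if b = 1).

Count via complement. Let g(t,s) = #length-t paths at position s with S_1..S_t all ≠ 1.
g(t,s) = g(t-1,s-1) + g(t-1,s+1) for s ≠ 1; g(t,1) = 0.
t=0: g(0,0)=1
t=1: g(1,-1)=1
t=2: g(2,-2)=1 g(2,0)=1
t=3: g(3,-3)=1 g(3,-1)=2
t=4: g(4,-4)=1 g(4,-2)=3 g(4,0)=2
t=5: g(5,-5)=1 g(5,-3)=4 g(5,-1)=5
t=6: g(6,-6)=1 g(6,-4)=5 g(6,-2)=9 g(6,0)=5
t=7: g(7,-7)=1 g(7,-5)=6 g(7,-3)=14 g(7,-1)=14
t=8: g(8,-8)=1 g(8,-6)=7 g(8,-4)=20 g(8,-2)=28 g(8,0)=14
t=9: g(9,-9)=1 g(9,-7)=8 g(9,-5)=27 g(9,-3)=48 g(9,-1)=42
t=10: g(10,-10)=1 g(10,-8)=9 g(10,-6)=35 g(10,-4)=75 g(10,-2)=90 g(10,0)=42
t=11: g(11,-11)=1 g(11,-9)=10 g(11,-7)=44 g(11,-5)=110 g(11,-3)=165 g(11,-1)=132
t=12: g(12,-12)=1 g(12,-10)=11 g(12,-8)=54 g(12,-6)=154 g(12,-4)=275 g(12,-2)=297 g(12,0)=132
t=13: g(13,-13)=1 g(13,-11)=12 g(13,-9)=65 g(13,-7)=208 g(13,-5)=429 g(13,-3)=572 g(13,-1)=429
t=14: g(14,-14)=1 g(14,-12)=13 g(14,-10)=77 g(14,-8)=273 g(14,-6)=637 g(14,-4)=1001 g(14,-2)=1001 g(14,0)=429
t=15: g(15,-15)=1 g(15,-13)=14 g(15,-11)=90 g(15,-9)=350 g(15,-7)=910 g(15,-5)=1638 g(15,-3)=2002 g(15,-1)=1430
t=16: g(16,-16)=1 g(16,-14)=15 g(16,-12)=104 g(16,-10)=440 g(16,-8)=1260 g(16,-6)=2548 g(16,-4)=3640 g(16,-2)=3432 g(16,0)=1430
t=17: g(17,-17)=1 g(17,-15)=16 g(17,-13)=119 g(17,-11)=544 g(17,-9)=1700 g(17,-7)=3808 g(17,-5)=6188 g(17,-3)=7072 g(17,-1)=4862
t=18: g(18,-18)=1 g(18,-16)=17 g(18,-14)=135 g(18,-12)=663 g(18,-10)=2244 g(18,-8)=5508 g(18,-6)=9996 g(18,-4)=13260 g(18,-2)=11934 g(18,0)=4862
t=19: g(19,-19)=1 g(19,-17)=18 g(19,-15)=152 g(19,-13)=798 g(19,-11)=2907 g(19,-9)=7752 g(19,-7)=15504 g(19,-5)=23256 g(19,-3)=25194 g(19,-1)=16796
t=20: g(20,-20)=1 g(20,-18)=19 g(20,-16)=170 g(20,-14)=950 g(20,-12)=3705 g(20,-10)=10659 g(20,-8)=23256 g(20,-6)=38760 g(20,-4)=48450 g(20,-2)=41990 g(20,0)=16796
t=21: g(21,-21)=1 g(21,-19)=20 g(21,-17)=189 g(21,-15)=1120 g(21,-13)=4655 g(21,-11)=14364 g(21,-9)=33915 g(21,-7)=62016 g(21,-5)=87210 g(21,-3)=90440 g(21,-1)=58786
t=22: g(22,-22)=1 g(22,-20)=21 g(22,-18)=209 g(22,-16)=1309 g(22,-14)=5775 g(22,-12)=19019 g(22,-10)=48279 g(22,-8)=95931 g(22,-6)=149226 g(22,-4)=177650 g(22,-2)=149226 g(22,0)=58786
t=23: g(23,-23)=1 g(23,-21)=22 g(23,-19)=230 g(23,-17)=1518 g(23,-15)=7084 g(23,-13)=24794 g(23,-11)=67298 g(23,-9)=144210 g(23,-7)=245157 g(23,-5)=326876 g(23,-3)=326876 g(23,-1)=208012
t=24: g(24,-24)=1 g(24,-22)=23 g(24,-20)=252 g(24,-18)=1748 g(24,-16)=8602 g(24,-14)=31878 g(24,-12)=92092 g(24,-10)=211508 g(24,-8)=389367 g(24,-6)=572033 g(24,-4)=653752 g(24,-2)=534888 g(24,0)=208012
t=25: g(25,-25)=1 g(25,-23)=24 g(25,-21)=275 g(25,-19)=2000 g(25,-17)=10350 g(25,-15)=40480 g(25,-13)=123970 g(25,-11)=303600 g(25,-9)=600875 g(25,-7)=961400 g(25,-5)=1225785 g(25,-3)=1188640 g(25,-1)=742900
t=26: g(26,-26)=1 g(26,-24)=25 g(26,-22)=299 g(26,-20)=2275 g(26,-18)=12350 g(26,-16)=50830 g(26,-14)=164450 g(26,-12)=427570 g(26,-10)=904475 g(26,-8)=1562275 g(26,-6)=2187185 g(26,-4)=2414425 g(26,-2)=1931540 g(26,0)=742900
Paths never hitting 1: Σ_s g(26,s) = 10400600
Paths hitting 1: 2^26 - 10400600 = 56708264
P = 56708264/67108864 = 7088533/8388608

Answer: 7088533/8388608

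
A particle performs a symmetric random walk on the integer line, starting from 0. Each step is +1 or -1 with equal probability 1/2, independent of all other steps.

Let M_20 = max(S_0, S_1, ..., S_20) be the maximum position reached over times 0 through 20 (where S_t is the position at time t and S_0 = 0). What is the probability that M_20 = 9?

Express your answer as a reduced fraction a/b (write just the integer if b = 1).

Answer: 969/65536

Derivation:
Let M_20 = max(S_0,...,S_20). Use the reflection principle: for j ≥ 1, #{paths with M_20 ≥ j} = #{S_20 ≥ j} + #{S_20 ≥ j+1}.
By reflection, #{M_20 ≥ 9} = #{S_20 ≥ 9} + #{S_20 ≥ 10} = 21700 + 21700 = 43400.
#{M_20 ≥ 10} = #{S_20 ≥ 10} + #{S_20 ≥ 11} = 21700 + 6196 = 27896.
#{M_20 = 9} = 43400 - 27896 = 15504.
P(M_20 = 9) = 15504/1048576 = 969/65536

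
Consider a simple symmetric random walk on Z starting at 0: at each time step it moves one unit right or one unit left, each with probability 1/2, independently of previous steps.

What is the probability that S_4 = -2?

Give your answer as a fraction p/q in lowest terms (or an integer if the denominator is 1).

Answer: 1/4

Derivation:
To reach position -2 after 4 steps: need 1 step of +1 and 3 of -1.
Favorable paths: C(4,1) = 4
Total paths: 2^4 = 16
P = 4/16 = 1/4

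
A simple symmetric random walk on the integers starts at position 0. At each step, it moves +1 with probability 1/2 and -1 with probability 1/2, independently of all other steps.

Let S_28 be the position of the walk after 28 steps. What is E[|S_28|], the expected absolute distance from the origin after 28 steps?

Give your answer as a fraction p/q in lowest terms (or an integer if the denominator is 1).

Answer: 35102025/8388608

Derivation:
S_28 takes values m ≡ 0 (mod 2) with |m| ≤ 28; P(S_28=m) = C(28,(28+m)/2)/2^28.
Total paths: 2^28 = 268435456
Distribution: P(S=-28)=1/268435456, P(S=-26)=28/268435456, P(S=-24)=378/268435456, P(S=-22)=3276/268435456, P(S=-20)=20475/268435456, P(S=-18)=98280/268435456, P(S=-16)=376740/268435456, P(S=-14)=1184040/268435456, P(S=-12)=3108105/268435456, P(S=-10)=6906900/268435456, P(S=-8)=13123110/268435456, P(S=-6)=21474180/268435456, P(S=-4)=30421755/268435456, P(S=-2)=37442160/268435456, P(S=0)=40116600/268435456, P(S=2)=37442160/268435456, P(S=4)=30421755/268435456, P(S=6)=21474180/268435456, P(S=8)=13123110/268435456, P(S=10)=6906900/268435456, P(S=12)=3108105/268435456, P(S=14)=1184040/268435456, P(S=16)=376740/268435456, P(S=18)=98280/268435456, P(S=20)=20475/268435456, P(S=22)=3276/268435456, P(S=24)=378/268435456, P(S=26)=28/268435456, P(S=28)=1/268435456
E[|S_28|] = Σ_m |m|·P(S_28=m) = 1123264800/268435456 = 35102025/8388608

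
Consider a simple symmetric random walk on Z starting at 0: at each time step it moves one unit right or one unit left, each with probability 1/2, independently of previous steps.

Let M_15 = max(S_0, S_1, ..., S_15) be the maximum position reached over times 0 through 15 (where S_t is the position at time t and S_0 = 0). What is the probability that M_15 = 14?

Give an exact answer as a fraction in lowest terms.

Answer: 1/32768

Derivation:
Let M_15 = max(S_0,...,S_15). Use the reflection principle: for j ≥ 1, #{paths with M_15 ≥ j} = #{S_15 ≥ j} + #{S_15 ≥ j+1}.
By reflection, #{M_15 ≥ 14} = #{S_15 ≥ 14} + #{S_15 ≥ 15} = 1 + 1 = 2.
#{M_15 ≥ 15} = #{S_15 ≥ 15} + #{S_15 ≥ 16} = 1 + 0 = 1.
#{M_15 = 14} = 2 - 1 = 1.
P(M_15 = 14) = 1/32768 = 1/32768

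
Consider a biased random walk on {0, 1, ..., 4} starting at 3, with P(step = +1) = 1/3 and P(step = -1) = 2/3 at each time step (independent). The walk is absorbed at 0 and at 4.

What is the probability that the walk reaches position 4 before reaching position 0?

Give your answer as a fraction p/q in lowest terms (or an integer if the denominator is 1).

Biased walk: p = 1/3, q = 2/3, r = q/p = 2
Gambler's ruin: P(hit 4 before 0 | start at 3) = (1 - r^a)/(1 - r^N)
r^3 = 8; r^4 = 16
P = (1 - 8) / (1 - 16) = -7 / -15 = 7/15

Answer: 7/15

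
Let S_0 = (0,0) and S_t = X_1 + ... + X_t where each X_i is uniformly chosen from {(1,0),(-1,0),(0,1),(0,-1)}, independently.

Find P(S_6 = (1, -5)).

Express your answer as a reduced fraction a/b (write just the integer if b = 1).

Let h be the number of horizontal steps (so 6-h are vertical). To end at (1,-5) need (h+1)/2 right-steps and ((6-h)-5)/2 up-steps.
Sum over h with 1 ≤ h ≤ 1, h ≡ 1 (mod 2), 6-h ≡ 1 (mod 2):
h=1: C(6,1)·C(1,1)·C(5,0) = 6·1·1 = 6
Total favorable: 6
Total paths: 4^6 = 4096
P = 6/4096 = 3/2048

Answer: 3/2048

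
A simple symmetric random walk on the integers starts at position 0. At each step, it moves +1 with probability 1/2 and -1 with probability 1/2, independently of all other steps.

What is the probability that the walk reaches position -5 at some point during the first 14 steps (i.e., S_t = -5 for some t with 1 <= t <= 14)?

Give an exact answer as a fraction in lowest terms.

Count via complement. Let g(t,s) = #length-t paths at position s with S_1..S_t all ≠ -5.
g(t,s) = g(t-1,s-1) + g(t-1,s+1) for s ≠ -5; g(t,-5) = 0.
t=0: g(0,0)=1
t=1: g(1,-1)=1 g(1,1)=1
t=2: g(2,-2)=1 g(2,0)=2 g(2,2)=1
t=3: g(3,-3)=1 g(3,-1)=3 g(3,1)=3 g(3,3)=1
t=4: g(4,-4)=1 g(4,-2)=4 g(4,0)=6 g(4,2)=4 g(4,4)=1
t=5: g(5,-3)=5 g(5,-1)=10 g(5,1)=10 g(5,3)=5 g(5,5)=1
t=6: g(6,-4)=5 g(6,-2)=15 g(6,0)=20 g(6,2)=15 g(6,4)=6 g(6,6)=1
t=7: g(7,-3)=20 g(7,-1)=35 g(7,1)=35 g(7,3)=21 g(7,5)=7 g(7,7)=1
t=8: g(8,-4)=20 g(8,-2)=55 g(8,0)=70 g(8,2)=56 g(8,4)=28 g(8,6)=8 g(8,8)=1
t=9: g(9,-3)=75 g(9,-1)=125 g(9,1)=126 g(9,3)=84 g(9,5)=36 g(9,7)=9 g(9,9)=1
t=10: g(10,-4)=75 g(10,-2)=200 g(10,0)=251 g(10,2)=210 g(10,4)=120 g(10,6)=45 g(10,8)=10 g(10,10)=1
t=11: g(11,-3)=275 g(11,-1)=451 g(11,1)=461 g(11,3)=330 g(11,5)=165 g(11,7)=55 g(11,9)=11 g(11,11)=1
t=12: g(12,-4)=275 g(12,-2)=726 g(12,0)=912 g(12,2)=791 g(12,4)=495 g(12,6)=220 g(12,8)=66 g(12,10)=12 g(12,12)=1
t=13: g(13,-3)=1001 g(13,-1)=1638 g(13,1)=1703 g(13,3)=1286 g(13,5)=715 g(13,7)=286 g(13,9)=78 g(13,11)=13 g(13,13)=1
t=14: g(14,-4)=1001 g(14,-2)=2639 g(14,0)=3341 g(14,2)=2989 g(14,4)=2001 g(14,6)=1001 g(14,8)=364 g(14,10)=91 g(14,12)=14 g(14,14)=1
Paths never hitting -5: Σ_s g(14,s) = 13442
Paths hitting -5: 2^14 - 13442 = 2942
P = 2942/16384 = 1471/8192

Answer: 1471/8192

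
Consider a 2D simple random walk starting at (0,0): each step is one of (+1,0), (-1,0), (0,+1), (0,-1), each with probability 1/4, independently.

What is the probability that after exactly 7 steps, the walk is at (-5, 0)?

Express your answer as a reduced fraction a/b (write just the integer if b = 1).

Answer: 49/16384

Derivation:
Let h be the number of horizontal steps (so 7-h are vertical). To end at (-5,0) need (h-5)/2 right-steps and ((7-h)+0)/2 up-steps.
Sum over h with 5 ≤ h ≤ 7, h ≡ 1 (mod 2), 7-h ≡ 0 (mod 2):
h=5: C(7,5)·C(5,0)·C(2,1) = 21·1·2 = 42
h=7: C(7,7)·C(7,1)·C(0,0) = 1·7·1 = 7
Total favorable: 49
Total paths: 4^7 = 16384
P = 49/16384 = 49/16384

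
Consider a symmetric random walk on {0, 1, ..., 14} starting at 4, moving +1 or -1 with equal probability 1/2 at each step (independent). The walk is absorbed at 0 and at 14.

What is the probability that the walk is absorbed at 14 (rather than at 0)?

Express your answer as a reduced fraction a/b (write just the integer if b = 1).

Answer: 2/7

Derivation:
Symmetric walk (p = 1/2): the harmonic-function argument gives P(hit 14 before 0 | start at 4) = a/N.
P = 4/14 = 2/7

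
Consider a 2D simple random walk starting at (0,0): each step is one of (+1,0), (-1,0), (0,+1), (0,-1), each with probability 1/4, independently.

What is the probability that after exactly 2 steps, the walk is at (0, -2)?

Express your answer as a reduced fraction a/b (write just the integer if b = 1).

Let h be the number of horizontal steps (so 2-h are vertical). To end at (0,-2) need (h+0)/2 right-steps and ((2-h)-2)/2 up-steps.
Sum over h with 0 ≤ h ≤ 0, h ≡ 0 (mod 2), 2-h ≡ 0 (mod 2):
h=0: C(2,0)·C(0,0)·C(2,0) = 1·1·1 = 1
Total favorable: 1
Total paths: 4^2 = 16
P = 1/16 = 1/16

Answer: 1/16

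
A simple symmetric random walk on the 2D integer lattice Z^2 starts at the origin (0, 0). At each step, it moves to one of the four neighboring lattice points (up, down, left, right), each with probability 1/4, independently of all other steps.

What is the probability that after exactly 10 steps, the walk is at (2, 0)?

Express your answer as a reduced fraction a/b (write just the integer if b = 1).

Let h be the number of horizontal steps (so 10-h are vertical). To end at (2,0) need (h+2)/2 right-steps and ((10-h)+0)/2 up-steps.
Sum over h with 2 ≤ h ≤ 10, h ≡ 0 (mod 2), 10-h ≡ 0 (mod 2):
h=2: C(10,2)·C(2,2)·C(8,4) = 45·1·70 = 3150
h=4: C(10,4)·C(4,3)·C(6,3) = 210·4·20 = 16800
h=6: C(10,6)·C(6,4)·C(4,2) = 210·15·6 = 18900
h=8: C(10,8)·C(8,5)·C(2,1) = 45·56·2 = 5040
h=10: C(10,10)·C(10,6)·C(0,0) = 1·210·1 = 210
Total favorable: 44100
Total paths: 4^10 = 1048576
P = 44100/1048576 = 11025/262144

Answer: 11025/262144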